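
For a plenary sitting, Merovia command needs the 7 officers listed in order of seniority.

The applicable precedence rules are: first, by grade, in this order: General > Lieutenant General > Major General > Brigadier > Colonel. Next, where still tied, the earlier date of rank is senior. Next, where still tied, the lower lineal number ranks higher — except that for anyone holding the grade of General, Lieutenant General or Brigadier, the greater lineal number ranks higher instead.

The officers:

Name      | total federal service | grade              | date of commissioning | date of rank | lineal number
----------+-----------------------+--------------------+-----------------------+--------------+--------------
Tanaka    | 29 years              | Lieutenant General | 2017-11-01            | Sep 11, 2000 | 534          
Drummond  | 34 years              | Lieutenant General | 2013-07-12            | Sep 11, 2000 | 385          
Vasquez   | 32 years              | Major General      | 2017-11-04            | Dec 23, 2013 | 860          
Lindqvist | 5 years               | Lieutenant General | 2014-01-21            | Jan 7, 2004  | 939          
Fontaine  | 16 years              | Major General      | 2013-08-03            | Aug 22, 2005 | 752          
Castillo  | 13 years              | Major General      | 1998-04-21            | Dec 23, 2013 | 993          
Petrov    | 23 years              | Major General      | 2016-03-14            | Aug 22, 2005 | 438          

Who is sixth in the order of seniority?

Vasquez

By grade: Tanaka, Drummond and Lindqvist (Lieutenant General); then Petrov, Fontaine, Vasquez and Castillo (Major General).
Among Tanaka, Drummond and Lindqvist, by date of rank (earlier first): Tanaka and Drummond (Sep 11, 2000) before Lindqvist (Jan 7, 2004).
Among Tanaka and Drummond, by lineal number (higher first) (reversed rule for this group): Tanaka (534) before Drummond (385).
Among Petrov, Fontaine, Vasquez and Castillo, by date of rank (earlier first): Petrov and Fontaine (Aug 22, 2005) before Vasquez and Castillo (Dec 23, 2013).
Among Petrov and Fontaine, by lineal number (lower first): Petrov (438) before Fontaine (752).
Among Vasquez and Castillo, by lineal number (lower first): Vasquez (860) before Castillo (993).
Order: Tanaka, Drummond, Lindqvist, Petrov, Fontaine, Vasquez, Castillo.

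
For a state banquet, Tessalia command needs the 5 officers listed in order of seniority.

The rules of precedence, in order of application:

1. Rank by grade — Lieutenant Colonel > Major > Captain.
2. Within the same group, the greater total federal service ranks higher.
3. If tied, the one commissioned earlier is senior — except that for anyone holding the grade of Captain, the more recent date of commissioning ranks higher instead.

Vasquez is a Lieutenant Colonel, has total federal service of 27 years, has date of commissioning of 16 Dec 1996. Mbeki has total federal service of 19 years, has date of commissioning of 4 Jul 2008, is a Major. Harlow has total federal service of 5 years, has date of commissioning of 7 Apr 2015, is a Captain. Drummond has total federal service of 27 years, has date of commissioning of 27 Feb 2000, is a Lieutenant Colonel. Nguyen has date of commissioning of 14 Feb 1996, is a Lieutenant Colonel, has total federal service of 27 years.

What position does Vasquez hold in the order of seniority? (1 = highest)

By grade: Nguyen, Vasquez and Drummond (Lieutenant Colonel); then Mbeki (Major); then Harlow (Captain).
Nguyen, Vasquez and Drummond all have total federal service 27 years, so the next rule applies.
Among Nguyen, Vasquez and Drummond, by date of commissioning (earlier first): Nguyen (14 Feb 1996) before Vasquez (16 Dec 1996) before Drummond (27 Feb 2000).
Order: Nguyen, Vasquez, Drummond, Mbeki, Harlow. So position 2.

2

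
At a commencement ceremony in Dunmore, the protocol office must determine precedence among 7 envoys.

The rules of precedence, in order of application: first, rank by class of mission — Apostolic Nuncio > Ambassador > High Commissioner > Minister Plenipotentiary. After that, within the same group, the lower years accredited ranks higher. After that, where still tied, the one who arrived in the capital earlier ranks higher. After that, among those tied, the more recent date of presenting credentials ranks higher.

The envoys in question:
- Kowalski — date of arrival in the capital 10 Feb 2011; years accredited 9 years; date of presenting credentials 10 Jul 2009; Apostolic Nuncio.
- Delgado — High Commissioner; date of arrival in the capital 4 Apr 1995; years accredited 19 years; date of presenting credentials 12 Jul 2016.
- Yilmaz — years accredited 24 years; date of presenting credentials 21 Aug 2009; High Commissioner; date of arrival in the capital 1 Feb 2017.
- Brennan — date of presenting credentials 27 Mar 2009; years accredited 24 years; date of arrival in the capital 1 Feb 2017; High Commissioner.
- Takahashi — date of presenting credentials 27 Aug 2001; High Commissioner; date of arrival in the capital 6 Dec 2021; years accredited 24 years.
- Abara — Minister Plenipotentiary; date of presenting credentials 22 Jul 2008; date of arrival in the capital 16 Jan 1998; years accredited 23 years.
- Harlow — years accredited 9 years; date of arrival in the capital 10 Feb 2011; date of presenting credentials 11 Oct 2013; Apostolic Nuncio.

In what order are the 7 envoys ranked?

By class of mission: Harlow and Kowalski (Apostolic Nuncio); then Delgado, Yilmaz, Brennan and Takahashi (High Commissioner); then Abara (Minister Plenipotentiary).
Harlow and Kowalski both have years accredited 9 years, so the next rule applies.
Harlow and Kowalski both have date of arrival in the capital 10 Feb 2011, so the next rule applies.
Among Harlow and Kowalski, by date of presenting credentials (later first): Harlow (11 Oct 2013) before Kowalski (10 Jul 2009).
Among Delgado, Yilmaz, Brennan and Takahashi, by years accredited (lower first): Delgado (19 years) before Yilmaz, Brennan and Takahashi (24 years).
Among Yilmaz, Brennan and Takahashi, by date of arrival in the capital (earlier first): Yilmaz and Brennan (1 Feb 2017) before Takahashi (6 Dec 2021).
Among Yilmaz and Brennan, by date of presenting credentials (later first): Yilmaz (21 Aug 2009) before Brennan (27 Mar 2009).
Full order: Harlow, Kowalski, Delgado, Yilmaz, Brennan, Takahashi, Abara.

Harlow, Kowalski, Delgado, Yilmaz, Brennan, Takahashi, Abara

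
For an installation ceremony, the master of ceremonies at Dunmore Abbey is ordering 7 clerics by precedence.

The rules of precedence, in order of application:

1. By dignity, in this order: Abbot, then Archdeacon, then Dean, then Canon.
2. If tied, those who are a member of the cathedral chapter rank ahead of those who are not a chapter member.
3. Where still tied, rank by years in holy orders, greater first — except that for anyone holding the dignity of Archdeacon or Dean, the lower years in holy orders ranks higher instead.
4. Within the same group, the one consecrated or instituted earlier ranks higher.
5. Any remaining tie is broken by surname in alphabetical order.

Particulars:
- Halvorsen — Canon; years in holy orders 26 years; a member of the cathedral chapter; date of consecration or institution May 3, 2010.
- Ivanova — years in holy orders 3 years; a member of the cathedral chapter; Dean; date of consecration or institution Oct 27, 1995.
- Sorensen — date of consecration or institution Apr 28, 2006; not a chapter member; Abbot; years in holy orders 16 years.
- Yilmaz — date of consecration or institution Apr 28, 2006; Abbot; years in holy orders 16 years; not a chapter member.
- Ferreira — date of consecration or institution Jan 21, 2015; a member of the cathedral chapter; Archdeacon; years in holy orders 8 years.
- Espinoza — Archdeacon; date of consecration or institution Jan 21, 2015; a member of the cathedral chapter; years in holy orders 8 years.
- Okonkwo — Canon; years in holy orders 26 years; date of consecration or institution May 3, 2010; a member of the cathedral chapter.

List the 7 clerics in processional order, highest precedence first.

By dignity: Sorensen and Yilmaz (Abbot); then Espinoza and Ferreira (Archdeacon); then Ivanova (Dean); then Halvorsen and Okonkwo (Canon).
Sorensen and Yilmaz are each not a chapter member, so the next rule applies.
Sorensen and Yilmaz both have years in holy orders 16 years, so the next rule applies.
Sorensen and Yilmaz both have date of consecration or institution Apr 28, 2006, so the next rule applies.
Among Sorensen and Yilmaz, alphabetically by surname: Sorensen before Yilmaz.
Espinoza and Ferreira are each a member of the cathedral chapter, so the next rule applies.
Espinoza and Ferreira both have years in holy orders 8 years, so the next rule applies.
Espinoza and Ferreira both have date of consecration or institution Jan 21, 2015, so the next rule applies.
Among Espinoza and Ferreira, alphabetically by surname: Espinoza before Ferreira.
Halvorsen and Okonkwo are each a member of the cathedral chapter, so the next rule applies.
Halvorsen and Okonkwo both have years in holy orders 26 years, so the next rule applies.
Halvorsen and Okonkwo both have date of consecration or institution May 3, 2010, so the next rule applies.
Among Halvorsen and Okonkwo, alphabetically by surname: Halvorsen before Okonkwo.
Full order: Sorensen, Yilmaz, Espinoza, Ferreira, Ivanova, Halvorsen, Okonkwo.

Sorensen, Yilmaz, Espinoza, Ferreira, Ivanova, Halvorsen, Okonkwo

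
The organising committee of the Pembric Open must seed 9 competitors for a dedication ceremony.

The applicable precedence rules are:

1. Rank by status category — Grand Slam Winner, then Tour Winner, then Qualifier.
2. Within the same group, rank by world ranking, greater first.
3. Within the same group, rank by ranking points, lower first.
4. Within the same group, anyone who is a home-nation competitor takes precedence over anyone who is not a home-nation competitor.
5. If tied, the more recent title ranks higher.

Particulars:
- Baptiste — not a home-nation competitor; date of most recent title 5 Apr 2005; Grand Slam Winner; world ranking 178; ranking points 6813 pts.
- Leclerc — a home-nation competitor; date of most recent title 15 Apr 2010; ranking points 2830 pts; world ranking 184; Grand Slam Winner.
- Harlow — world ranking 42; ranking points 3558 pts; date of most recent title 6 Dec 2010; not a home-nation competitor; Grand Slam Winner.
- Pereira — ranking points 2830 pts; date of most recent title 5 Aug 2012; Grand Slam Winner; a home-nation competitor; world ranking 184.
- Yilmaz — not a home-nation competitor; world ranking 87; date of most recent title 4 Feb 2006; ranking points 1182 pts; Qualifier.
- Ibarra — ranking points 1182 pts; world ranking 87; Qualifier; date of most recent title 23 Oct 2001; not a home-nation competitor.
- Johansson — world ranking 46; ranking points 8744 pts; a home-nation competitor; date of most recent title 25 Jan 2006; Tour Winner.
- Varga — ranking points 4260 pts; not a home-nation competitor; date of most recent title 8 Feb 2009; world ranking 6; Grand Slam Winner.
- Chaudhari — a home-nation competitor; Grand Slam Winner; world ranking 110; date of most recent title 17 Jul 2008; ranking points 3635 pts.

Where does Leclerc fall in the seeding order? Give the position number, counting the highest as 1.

2

By status category: Pereira, Leclerc, Baptiste, Chaudhari, Harlow and Varga (Grand Slam Winner); then Johansson (Tour Winner); then Yilmaz and Ibarra (Qualifier).
Among Pereira, Leclerc, Baptiste, Chaudhari, Harlow and Varga, by world ranking (higher first): Pereira and Leclerc (184) before Baptiste (178) before Chaudhari (110) before Harlow (42) before Varga (6).
Pereira and Leclerc both have ranking points 2830 pts, so the next rule applies.
Pereira and Leclerc are each a home-nation competitor, so the next rule applies.
Among Pereira and Leclerc, by date of most recent title (later first): Pereira (5 Aug 2012) before Leclerc (15 Apr 2010).
Yilmaz and Ibarra both have world ranking 87, so the next rule applies.
Yilmaz and Ibarra both have ranking points 1182 pts, so the next rule applies.
Yilmaz and Ibarra are each not a home-nation competitor, so the next rule applies.
Among Yilmaz and Ibarra, by date of most recent title (later first): Yilmaz (4 Feb 2006) before Ibarra (23 Oct 2001).
Order: Pereira, Leclerc, Baptiste, Chaudhari, Harlow, Varga, Johansson, Yilmaz, Ibarra. So position 2.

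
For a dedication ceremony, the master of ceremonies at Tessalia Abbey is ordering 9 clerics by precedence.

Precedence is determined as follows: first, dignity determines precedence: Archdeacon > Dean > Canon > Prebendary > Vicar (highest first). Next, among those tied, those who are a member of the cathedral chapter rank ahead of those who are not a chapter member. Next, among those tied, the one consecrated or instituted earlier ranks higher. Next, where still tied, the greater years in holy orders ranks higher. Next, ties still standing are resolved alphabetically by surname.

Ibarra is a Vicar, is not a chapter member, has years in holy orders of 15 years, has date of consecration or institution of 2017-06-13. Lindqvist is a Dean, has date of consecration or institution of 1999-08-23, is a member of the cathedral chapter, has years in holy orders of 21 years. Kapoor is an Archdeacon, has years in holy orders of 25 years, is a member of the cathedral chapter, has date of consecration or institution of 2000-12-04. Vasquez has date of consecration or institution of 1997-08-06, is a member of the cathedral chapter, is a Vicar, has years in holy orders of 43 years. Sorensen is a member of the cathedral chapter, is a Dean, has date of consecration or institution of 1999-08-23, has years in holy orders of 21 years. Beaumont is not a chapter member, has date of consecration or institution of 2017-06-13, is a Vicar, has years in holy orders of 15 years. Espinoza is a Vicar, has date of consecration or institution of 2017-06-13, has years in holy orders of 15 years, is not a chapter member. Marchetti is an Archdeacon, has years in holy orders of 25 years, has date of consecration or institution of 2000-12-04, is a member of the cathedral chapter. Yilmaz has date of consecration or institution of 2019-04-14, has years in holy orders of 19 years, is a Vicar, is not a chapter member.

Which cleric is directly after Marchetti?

By dignity: Kapoor and Marchetti (Archdeacon); then Lindqvist and Sorensen (Dean); then Vasquez, Beaumont, Espinoza, Ibarra and Yilmaz (Vicar).
Kapoor and Marchetti are each a member of the cathedral chapter, so the next rule applies.
Kapoor and Marchetti both have date of consecration or institution 2000-12-04, so the next rule applies.
Kapoor and Marchetti both have years in holy orders 25 years, so the next rule applies.
Among Kapoor and Marchetti, alphabetically by surname: Kapoor before Marchetti.
Lindqvist and Sorensen are each a member of the cathedral chapter, so the next rule applies.
Lindqvist and Sorensen both have date of consecration or institution 1999-08-23, so the next rule applies.
Lindqvist and Sorensen both have years in holy orders 21 years, so the next rule applies.
Among Lindqvist and Sorensen, alphabetically by surname: Lindqvist before Sorensen.
Among Vasquez, Beaumont, Espinoza, Ibarra and Yilmaz, a member of the cathedral chapter before not a chapter member: Vasquez (a member of the cathedral chapter) before Beaumont, Espinoza, Ibarra and Yilmaz (not a chapter member).
Among Beaumont, Espinoza, Ibarra and Yilmaz, by date of consecration or institution (earlier first): Beaumont, Espinoza and Ibarra (2017-06-13) before Yilmaz (2019-04-14).
Beaumont, Espinoza and Ibarra all have years in holy orders 15 years, so the next rule applies.
Among Beaumont, Espinoza and Ibarra, alphabetically by surname: Beaumont before Espinoza before Ibarra.
Order: Kapoor, Marchetti, Lindqvist, Sorensen, Vasquez, Beaumont, Espinoza, Ibarra, Yilmaz.

Lindqvist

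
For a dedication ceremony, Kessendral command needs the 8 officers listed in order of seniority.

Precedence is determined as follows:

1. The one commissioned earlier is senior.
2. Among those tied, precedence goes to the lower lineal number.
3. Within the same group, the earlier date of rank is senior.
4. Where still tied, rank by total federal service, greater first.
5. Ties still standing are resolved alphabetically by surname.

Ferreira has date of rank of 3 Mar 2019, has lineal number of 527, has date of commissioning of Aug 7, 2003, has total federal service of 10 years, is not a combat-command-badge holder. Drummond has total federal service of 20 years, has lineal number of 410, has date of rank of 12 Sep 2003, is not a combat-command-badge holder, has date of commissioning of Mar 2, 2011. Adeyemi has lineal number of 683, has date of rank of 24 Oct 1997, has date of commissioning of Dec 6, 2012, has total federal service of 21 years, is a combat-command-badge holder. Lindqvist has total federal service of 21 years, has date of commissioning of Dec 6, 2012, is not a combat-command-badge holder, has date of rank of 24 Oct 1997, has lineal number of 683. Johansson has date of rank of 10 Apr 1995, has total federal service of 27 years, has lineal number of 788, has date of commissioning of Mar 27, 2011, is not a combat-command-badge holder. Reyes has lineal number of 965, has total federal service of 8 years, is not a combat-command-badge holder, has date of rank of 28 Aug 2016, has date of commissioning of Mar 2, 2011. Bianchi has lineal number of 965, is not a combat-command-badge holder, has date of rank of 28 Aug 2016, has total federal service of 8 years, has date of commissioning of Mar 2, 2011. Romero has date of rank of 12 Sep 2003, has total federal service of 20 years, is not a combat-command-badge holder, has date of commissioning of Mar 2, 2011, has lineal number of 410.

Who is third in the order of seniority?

Romero

By date of commissioning (earlier first): Ferreira (Aug 7, 2003); then Drummond, Romero, Bianchi and Reyes (each Mar 2, 2011); then Johansson (Mar 27, 2011); then Adeyemi and Lindqvist (both Dec 6, 2012).
Among Drummond, Romero, Bianchi and Reyes, by lineal number (lower first): Drummond and Romero (410) before Bianchi and Reyes (965).
Drummond and Romero both have date of rank 12 Sep 2003, so the next rule applies.
Drummond and Romero both have total federal service 20 years, so the next rule applies.
Among Drummond and Romero, alphabetically by surname: Drummond before Romero.
Bianchi and Reyes both have date of rank 28 Aug 2016, so the next rule applies.
Bianchi and Reyes both have total federal service 8 years, so the next rule applies.
Among Bianchi and Reyes, alphabetically by surname: Bianchi before Reyes.
Adeyemi and Lindqvist both have lineal number 683, so the next rule applies.
Adeyemi and Lindqvist both have date of rank 24 Oct 1997, so the next rule applies.
Adeyemi and Lindqvist both have total federal service 21 years, so the next rule applies.
Among Adeyemi and Lindqvist, alphabetically by surname: Adeyemi before Lindqvist.
Order: Ferreira, Drummond, Romero, Bianchi, Reyes, Johansson, Adeyemi, Lindqvist.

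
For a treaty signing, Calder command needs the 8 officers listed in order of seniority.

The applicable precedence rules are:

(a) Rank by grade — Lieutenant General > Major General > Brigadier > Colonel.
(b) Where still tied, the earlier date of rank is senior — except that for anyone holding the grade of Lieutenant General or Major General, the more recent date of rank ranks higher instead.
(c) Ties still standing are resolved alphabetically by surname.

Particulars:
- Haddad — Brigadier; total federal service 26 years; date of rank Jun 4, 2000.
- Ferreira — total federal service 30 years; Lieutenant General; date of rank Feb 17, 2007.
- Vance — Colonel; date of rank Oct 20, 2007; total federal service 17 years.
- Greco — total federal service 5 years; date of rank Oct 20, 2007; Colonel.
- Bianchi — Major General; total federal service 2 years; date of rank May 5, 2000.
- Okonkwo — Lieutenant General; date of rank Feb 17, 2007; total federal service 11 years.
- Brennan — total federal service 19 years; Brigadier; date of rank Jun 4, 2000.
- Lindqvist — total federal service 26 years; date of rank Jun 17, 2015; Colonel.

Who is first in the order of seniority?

Ferreira

By grade: Ferreira and Okonkwo (Lieutenant General); then Bianchi (Major General); then Brennan and Haddad (Brigadier); then Greco, Vance and Lindqvist (Colonel).
Ferreira and Okonkwo both have date of rank Feb 17, 2007, so the next rule applies.
Among Ferreira and Okonkwo, alphabetically by surname: Ferreira before Okonkwo.
Brennan and Haddad both have date of rank Jun 4, 2000, so the next rule applies.
Among Brennan and Haddad, alphabetically by surname: Brennan before Haddad.
Among Greco, Vance and Lindqvist, by date of rank (earlier first): Greco and Vance (Oct 20, 2007) before Lindqvist (Jun 17, 2015).
Among Greco and Vance, alphabetically by surname: Greco before Vance.
Order: Ferreira, Okonkwo, Bianchi, Brennan, Haddad, Greco, Vance, Lindqvist.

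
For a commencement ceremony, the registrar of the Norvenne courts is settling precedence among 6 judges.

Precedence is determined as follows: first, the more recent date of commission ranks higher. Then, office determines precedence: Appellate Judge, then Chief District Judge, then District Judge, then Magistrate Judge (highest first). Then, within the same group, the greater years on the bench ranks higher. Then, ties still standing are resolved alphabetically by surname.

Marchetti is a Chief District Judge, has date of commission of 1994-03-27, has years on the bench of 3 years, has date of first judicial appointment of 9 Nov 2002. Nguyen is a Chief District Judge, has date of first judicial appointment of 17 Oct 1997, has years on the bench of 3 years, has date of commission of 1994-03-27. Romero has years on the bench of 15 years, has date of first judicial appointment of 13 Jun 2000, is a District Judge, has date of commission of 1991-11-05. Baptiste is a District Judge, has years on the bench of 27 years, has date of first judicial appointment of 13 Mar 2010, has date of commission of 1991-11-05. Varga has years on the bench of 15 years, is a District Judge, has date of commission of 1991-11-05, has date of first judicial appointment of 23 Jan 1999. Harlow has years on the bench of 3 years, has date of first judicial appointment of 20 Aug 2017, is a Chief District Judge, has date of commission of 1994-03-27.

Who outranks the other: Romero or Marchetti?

By date of commission (later first): Harlow, Marchetti and Nguyen (each 1994-03-27); then Baptiste, Romero and Varga (each 1991-11-05).
Harlow, Marchetti and Nguyen are each Chief District Judge, so the next rule applies.
Harlow, Marchetti and Nguyen all have years on the bench 3 years, so the next rule applies.
Among Harlow, Marchetti and Nguyen, alphabetically by surname: Harlow before Marchetti before Nguyen.
Baptiste, Romero and Varga are each District Judge, so the next rule applies.
Among Baptiste, Romero and Varga, by years on the bench (higher first): Baptiste (27 years) before Romero and Varga (15 years).
Among Romero and Varga, alphabetically by surname: Romero before Varga.
So Marchetti takes precedence.

Marchetti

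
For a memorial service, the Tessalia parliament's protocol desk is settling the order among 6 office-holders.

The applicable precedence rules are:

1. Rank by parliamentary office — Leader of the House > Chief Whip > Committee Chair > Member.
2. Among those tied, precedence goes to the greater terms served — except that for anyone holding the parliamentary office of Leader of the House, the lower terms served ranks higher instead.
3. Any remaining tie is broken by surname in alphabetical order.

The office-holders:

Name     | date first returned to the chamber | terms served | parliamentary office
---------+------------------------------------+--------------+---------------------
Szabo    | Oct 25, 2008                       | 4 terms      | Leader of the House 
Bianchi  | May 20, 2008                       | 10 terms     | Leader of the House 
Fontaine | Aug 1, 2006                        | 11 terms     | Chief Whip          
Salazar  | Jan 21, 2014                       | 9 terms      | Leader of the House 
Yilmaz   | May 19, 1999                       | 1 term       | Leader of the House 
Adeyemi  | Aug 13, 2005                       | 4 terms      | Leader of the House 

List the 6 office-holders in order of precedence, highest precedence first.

Yilmaz, Adeyemi, Szabo, Salazar, Bianchi, Fontaine

By parliamentary office: Yilmaz, Adeyemi, Szabo, Salazar and Bianchi (Leader of the House); then Fontaine (Chief Whip).
Among Yilmaz, Adeyemi, Szabo, Salazar and Bianchi, by terms served (lower first) (reversed rule for this group): Yilmaz (1 term) before Adeyemi and Szabo (4 terms) before Salazar (9 terms) before Bianchi (10 terms).
Among Adeyemi and Szabo, alphabetically by surname: Adeyemi before Szabo.
Full order: Yilmaz, Adeyemi, Szabo, Salazar, Bianchi, Fontaine.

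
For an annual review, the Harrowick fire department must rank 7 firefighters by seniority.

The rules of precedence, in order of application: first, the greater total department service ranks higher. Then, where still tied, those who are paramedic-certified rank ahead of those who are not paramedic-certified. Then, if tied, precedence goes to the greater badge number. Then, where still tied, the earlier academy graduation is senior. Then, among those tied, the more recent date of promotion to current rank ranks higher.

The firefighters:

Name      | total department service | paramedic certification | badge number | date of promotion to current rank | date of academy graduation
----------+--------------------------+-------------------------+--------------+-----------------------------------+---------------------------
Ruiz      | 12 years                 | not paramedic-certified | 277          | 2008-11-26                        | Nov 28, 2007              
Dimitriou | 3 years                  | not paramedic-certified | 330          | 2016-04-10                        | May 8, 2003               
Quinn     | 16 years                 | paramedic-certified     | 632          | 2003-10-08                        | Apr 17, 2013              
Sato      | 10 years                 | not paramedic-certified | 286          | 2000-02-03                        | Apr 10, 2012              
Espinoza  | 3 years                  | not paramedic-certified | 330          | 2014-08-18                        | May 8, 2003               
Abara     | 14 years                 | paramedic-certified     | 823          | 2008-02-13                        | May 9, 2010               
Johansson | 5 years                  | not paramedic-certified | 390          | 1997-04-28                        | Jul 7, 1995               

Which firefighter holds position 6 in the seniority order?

Dimitriou

By total department service (higher first): Quinn (16 years); then Abara (14 years); then Ruiz (12 years); then Sato (10 years); then Johansson (5 years); then Dimitriou and Espinoza (both 3 years).
Dimitriou and Espinoza are each not paramedic-certified, so the next rule applies.
Dimitriou and Espinoza both have badge number 330, so the next rule applies.
Dimitriou and Espinoza both have date of academy graduation May 8, 2003, so the next rule applies.
Among Dimitriou and Espinoza, by date of promotion to current rank (later first): Dimitriou (2016-04-10) before Espinoza (2014-08-18).
Order: Quinn, Abara, Ruiz, Sato, Johansson, Dimitriou, Espinoza.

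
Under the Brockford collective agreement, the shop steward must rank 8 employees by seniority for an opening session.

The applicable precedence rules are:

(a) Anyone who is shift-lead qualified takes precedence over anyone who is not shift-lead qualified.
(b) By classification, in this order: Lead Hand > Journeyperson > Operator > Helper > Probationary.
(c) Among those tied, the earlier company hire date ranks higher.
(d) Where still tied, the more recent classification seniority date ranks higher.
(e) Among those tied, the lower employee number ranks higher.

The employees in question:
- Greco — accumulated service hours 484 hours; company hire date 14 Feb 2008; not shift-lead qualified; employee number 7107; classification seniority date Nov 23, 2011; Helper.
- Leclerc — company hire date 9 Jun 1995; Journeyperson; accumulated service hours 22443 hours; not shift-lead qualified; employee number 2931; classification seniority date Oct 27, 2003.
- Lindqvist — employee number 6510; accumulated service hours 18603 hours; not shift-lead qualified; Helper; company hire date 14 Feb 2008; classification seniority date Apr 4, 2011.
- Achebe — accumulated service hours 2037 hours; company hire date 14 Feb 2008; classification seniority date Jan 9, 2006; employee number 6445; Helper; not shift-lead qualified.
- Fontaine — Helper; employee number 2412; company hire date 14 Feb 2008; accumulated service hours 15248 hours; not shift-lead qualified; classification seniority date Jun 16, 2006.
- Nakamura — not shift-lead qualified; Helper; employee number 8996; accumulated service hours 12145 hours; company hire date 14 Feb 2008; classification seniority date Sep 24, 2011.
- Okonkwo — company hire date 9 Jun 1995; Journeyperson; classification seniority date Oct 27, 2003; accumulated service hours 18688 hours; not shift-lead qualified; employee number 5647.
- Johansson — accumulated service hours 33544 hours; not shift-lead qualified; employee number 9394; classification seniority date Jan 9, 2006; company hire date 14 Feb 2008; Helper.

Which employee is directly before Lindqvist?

Nakamura

By the first rule: Leclerc, Okonkwo, Greco, Nakamura, Lindqvist, Fontaine, Achebe and Johansson (each not shift-lead qualified).
Among Leclerc, Okonkwo, Greco, Nakamura, Lindqvist, Fontaine, Achebe and Johansson, by classification: Leclerc and Okonkwo (Journeyperson) before Greco, Nakamura, Lindqvist, Fontaine, Achebe and Johansson (Helper).
Leclerc and Okonkwo both have company hire date 9 Jun 1995, so the next rule applies.
Leclerc and Okonkwo both have classification seniority date Oct 27, 2003, so the next rule applies.
Among Leclerc and Okonkwo, by employee number (lower first): Leclerc (2931) before Okonkwo (5647).
Greco, Nakamura, Lindqvist, Fontaine, Achebe and Johansson all have company hire date 14 Feb 2008, so the next rule applies.
Among Greco, Nakamura, Lindqvist, Fontaine, Achebe and Johansson, by classification seniority date (later first): Greco (Nov 23, 2011) before Nakamura (Sep 24, 2011) before Lindqvist (Apr 4, 2011) before Fontaine (Jun 16, 2006) before Achebe and Johansson (Jan 9, 2006).
Among Achebe and Johansson, by employee number (lower first): Achebe (6445) before Johansson (9394).
Order: Leclerc, Okonkwo, Greco, Nakamura, Lindqvist, Fontaine, Achebe, Johansson.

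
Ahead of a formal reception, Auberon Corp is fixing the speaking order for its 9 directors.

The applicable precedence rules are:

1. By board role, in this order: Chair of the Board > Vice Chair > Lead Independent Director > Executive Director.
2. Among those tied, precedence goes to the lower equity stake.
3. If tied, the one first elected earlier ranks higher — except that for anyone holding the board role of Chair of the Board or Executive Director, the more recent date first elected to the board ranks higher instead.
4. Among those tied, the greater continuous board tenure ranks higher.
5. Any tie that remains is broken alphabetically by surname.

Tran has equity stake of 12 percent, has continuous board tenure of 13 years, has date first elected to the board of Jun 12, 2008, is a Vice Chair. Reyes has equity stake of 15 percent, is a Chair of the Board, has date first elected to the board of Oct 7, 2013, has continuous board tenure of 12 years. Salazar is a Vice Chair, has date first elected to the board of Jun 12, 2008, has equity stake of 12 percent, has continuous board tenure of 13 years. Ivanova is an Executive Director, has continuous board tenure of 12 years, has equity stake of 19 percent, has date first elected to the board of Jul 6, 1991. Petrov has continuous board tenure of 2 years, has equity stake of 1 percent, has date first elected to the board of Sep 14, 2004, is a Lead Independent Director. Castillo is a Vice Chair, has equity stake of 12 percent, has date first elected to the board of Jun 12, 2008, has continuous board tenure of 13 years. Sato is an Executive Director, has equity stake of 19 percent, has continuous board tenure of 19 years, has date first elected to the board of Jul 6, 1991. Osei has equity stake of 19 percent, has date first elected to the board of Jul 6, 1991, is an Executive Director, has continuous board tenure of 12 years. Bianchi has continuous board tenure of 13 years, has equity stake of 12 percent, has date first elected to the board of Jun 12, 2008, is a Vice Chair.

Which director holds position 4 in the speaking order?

By board role: Reyes (Chair of the Board); then Bianchi, Castillo, Salazar and Tran (Vice Chair); then Petrov (Lead Independent Director); then Sato, Ivanova and Osei (Executive Director).
Bianchi, Castillo, Salazar and Tran all have equity stake 12 percent, so the next rule applies.
Bianchi, Castillo, Salazar and Tran all have date first elected to the board Jun 12, 2008, so the next rule applies.
Bianchi, Castillo, Salazar and Tran all have continuous board tenure 13 years, so the next rule applies.
Among Bianchi, Castillo, Salazar and Tran, alphabetically by surname: Bianchi before Castillo before Salazar before Tran.
Sato, Ivanova and Osei all have equity stake 19 percent, so the next rule applies.
Sato, Ivanova and Osei all have date first elected to the board Jul 6, 1991, so the next rule applies.
Among Sato, Ivanova and Osei, by continuous board tenure (higher first): Sato (19 years) before Ivanova and Osei (12 years).
Among Ivanova and Osei, alphabetically by surname: Ivanova before Osei.
Order: Reyes, Bianchi, Castillo, Salazar, Tran, Petrov, Sato, Ivanova, Osei.

Salazar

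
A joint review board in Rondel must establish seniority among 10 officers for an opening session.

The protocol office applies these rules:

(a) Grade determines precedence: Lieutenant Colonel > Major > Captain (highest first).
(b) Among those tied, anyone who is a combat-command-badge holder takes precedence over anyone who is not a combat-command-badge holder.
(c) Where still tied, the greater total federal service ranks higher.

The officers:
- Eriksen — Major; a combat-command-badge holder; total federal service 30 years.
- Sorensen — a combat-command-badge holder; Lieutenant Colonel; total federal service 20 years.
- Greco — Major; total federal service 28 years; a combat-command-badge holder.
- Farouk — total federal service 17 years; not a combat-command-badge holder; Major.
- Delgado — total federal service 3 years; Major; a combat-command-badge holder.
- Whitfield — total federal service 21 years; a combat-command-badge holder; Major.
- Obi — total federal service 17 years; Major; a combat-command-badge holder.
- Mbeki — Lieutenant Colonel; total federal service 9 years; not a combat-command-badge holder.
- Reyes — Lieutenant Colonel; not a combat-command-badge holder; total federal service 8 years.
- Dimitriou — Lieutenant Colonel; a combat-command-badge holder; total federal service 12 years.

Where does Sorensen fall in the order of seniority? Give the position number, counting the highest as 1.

By grade: Sorensen, Dimitriou, Mbeki and Reyes (Lieutenant Colonel); then Eriksen, Greco, Whitfield, Obi, Delgado and Farouk (Major).
Among Sorensen, Dimitriou, Mbeki and Reyes, a combat-command-badge holder before not a combat-command-badge holder: Sorensen and Dimitriou (a combat-command-badge holder) before Mbeki and Reyes (not a combat-command-badge holder).
Among Sorensen and Dimitriou, by total federal service (higher first): Sorensen (20 years) before Dimitriou (12 years).
Among Mbeki and Reyes, by total federal service (higher first): Mbeki (9 years) before Reyes (8 years).
Among Eriksen, Greco, Whitfield, Obi, Delgado and Farouk, a combat-command-badge holder before not a combat-command-badge holder: Eriksen, Greco, Whitfield, Obi and Delgado (a combat-command-badge holder) before Farouk (not a combat-command-badge holder).
Among Eriksen, Greco, Whitfield, Obi and Delgado, by total federal service (higher first): Eriksen (30 years) before Greco (28 years) before Whitfield (21 years) before Obi (17 years) before Delgado (3 years).
Order: Sorensen, Dimitriou, Mbeki, Reyes, Eriksen, Greco, Whitfield, Obi, Delgado, Farouk. So position 1.

1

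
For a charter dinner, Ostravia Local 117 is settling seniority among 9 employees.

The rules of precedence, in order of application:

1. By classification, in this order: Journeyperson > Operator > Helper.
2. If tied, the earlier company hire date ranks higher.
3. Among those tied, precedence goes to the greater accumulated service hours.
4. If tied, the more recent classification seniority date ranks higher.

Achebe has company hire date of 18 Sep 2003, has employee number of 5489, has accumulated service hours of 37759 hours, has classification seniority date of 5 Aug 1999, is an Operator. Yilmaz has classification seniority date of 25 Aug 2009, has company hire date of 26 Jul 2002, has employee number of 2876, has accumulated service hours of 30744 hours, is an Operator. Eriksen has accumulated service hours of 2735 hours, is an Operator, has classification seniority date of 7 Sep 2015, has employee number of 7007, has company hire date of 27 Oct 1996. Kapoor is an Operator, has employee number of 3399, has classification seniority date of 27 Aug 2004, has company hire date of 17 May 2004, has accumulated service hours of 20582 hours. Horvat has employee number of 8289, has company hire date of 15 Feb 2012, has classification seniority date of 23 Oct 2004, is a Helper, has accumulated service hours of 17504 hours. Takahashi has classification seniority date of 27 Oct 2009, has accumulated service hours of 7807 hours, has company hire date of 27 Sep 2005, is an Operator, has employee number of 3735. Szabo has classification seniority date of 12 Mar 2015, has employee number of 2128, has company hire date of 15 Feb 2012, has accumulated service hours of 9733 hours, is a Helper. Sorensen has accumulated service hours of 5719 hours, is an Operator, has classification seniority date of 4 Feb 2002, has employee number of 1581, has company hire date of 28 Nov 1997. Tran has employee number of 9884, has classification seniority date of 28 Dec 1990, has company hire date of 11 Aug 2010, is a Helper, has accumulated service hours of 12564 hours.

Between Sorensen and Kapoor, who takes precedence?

By classification: Eriksen, Sorensen, Yilmaz, Achebe, Kapoor and Takahashi (Operator); then Tran, Horvat and Szabo (Helper).
Among Eriksen, Sorensen, Yilmaz, Achebe, Kapoor and Takahashi, by company hire date (earlier first): Eriksen (27 Oct 1996) before Sorensen (28 Nov 1997) before Yilmaz (26 Jul 2002) before Achebe (18 Sep 2003) before Kapoor (17 May 2004) before Takahashi (27 Sep 2005).
Among Tran, Horvat and Szabo, by company hire date (earlier first): Tran (11 Aug 2010) before Horvat and Szabo (15 Feb 2012).
Among Horvat and Szabo, by accumulated service hours (higher first): Horvat (17504 hours) before Szabo (9733 hours).
So Sorensen takes precedence.

Sorensen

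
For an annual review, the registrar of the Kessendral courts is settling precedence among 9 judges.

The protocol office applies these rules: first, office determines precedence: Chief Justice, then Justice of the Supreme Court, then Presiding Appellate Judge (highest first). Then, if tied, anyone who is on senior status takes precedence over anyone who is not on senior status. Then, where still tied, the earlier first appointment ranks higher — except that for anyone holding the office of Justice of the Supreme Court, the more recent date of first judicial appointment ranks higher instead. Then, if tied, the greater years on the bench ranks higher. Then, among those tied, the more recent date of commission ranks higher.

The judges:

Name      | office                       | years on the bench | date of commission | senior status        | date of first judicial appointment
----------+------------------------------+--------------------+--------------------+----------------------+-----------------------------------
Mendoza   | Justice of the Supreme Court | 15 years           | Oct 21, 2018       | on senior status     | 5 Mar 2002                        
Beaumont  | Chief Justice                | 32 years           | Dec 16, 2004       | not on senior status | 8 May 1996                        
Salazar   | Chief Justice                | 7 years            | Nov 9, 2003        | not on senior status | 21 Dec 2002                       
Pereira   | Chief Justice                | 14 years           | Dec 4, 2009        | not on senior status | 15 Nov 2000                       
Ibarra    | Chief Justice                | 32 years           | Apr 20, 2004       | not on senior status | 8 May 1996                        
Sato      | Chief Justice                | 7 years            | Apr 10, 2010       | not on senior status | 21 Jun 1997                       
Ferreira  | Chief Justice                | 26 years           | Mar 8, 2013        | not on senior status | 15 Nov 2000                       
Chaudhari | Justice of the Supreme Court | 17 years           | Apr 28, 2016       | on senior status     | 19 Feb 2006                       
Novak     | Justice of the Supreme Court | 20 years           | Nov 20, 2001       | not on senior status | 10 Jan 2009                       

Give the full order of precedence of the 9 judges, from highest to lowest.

Beaumont, Ibarra, Sato, Ferreira, Pereira, Salazar, Chaudhari, Mendoza, Novak

By office: Beaumont, Ibarra, Sato, Ferreira, Pereira and Salazar (Chief Justice); then Chaudhari, Mendoza and Novak (Justice of the Supreme Court).
Beaumont, Ibarra, Sato, Ferreira, Pereira and Salazar are each not on senior status, so the next rule applies.
Among Beaumont, Ibarra, Sato, Ferreira, Pereira and Salazar, by date of first judicial appointment (earlier first): Beaumont and Ibarra (8 May 1996) before Sato (21 Jun 1997) before Ferreira and Pereira (15 Nov 2000) before Salazar (21 Dec 2002).
Beaumont and Ibarra both have years on the bench 32 years, so the next rule applies.
Among Beaumont and Ibarra, by date of commission (later first): Beaumont (Dec 16, 2004) before Ibarra (Apr 20, 2004).
Among Ferreira and Pereira, by years on the bench (higher first): Ferreira (26 years) before Pereira (14 years).
Among Chaudhari, Mendoza and Novak, on senior status before not on senior status: Chaudhari and Mendoza (on senior status) before Novak (not on senior status).
Among Chaudhari and Mendoza, by date of first judicial appointment (later first) (reversed rule for this group): Chaudhari (19 Feb 2006) before Mendoza (5 Mar 2002).
Full order: Beaumont, Ibarra, Sato, Ferreira, Pereira, Salazar, Chaudhari, Mendoza, Novak.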